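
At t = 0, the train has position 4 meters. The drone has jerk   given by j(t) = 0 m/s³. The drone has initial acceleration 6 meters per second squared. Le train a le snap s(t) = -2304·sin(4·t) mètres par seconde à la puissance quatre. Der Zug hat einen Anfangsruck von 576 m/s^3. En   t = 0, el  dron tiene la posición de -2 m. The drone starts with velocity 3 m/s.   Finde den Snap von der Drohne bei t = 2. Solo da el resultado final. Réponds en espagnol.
La respuesta es 0.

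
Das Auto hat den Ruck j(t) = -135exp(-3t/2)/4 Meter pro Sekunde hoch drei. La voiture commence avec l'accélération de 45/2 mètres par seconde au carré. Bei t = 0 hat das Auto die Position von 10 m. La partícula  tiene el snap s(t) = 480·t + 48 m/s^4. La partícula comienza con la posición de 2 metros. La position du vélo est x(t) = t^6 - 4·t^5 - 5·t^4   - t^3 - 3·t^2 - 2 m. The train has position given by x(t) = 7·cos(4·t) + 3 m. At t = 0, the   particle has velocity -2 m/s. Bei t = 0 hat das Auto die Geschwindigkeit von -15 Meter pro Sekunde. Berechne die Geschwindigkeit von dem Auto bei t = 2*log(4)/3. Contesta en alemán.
Wir müssen das Integral unserer Gleichung für den Ruck j(t) = -135·exp(-3·t/2)/4 2-mal finden. Durch Integration von dem Ruck und Verwendung der Anfangsbedingung a(0) = 45/2, erhalten wir a(t) = 45·exp(-3·t/2)/2. Mit ∫a(t)dt und Anwendung von v(0) = -15, finden wir v(t) = -15·exp(-3·t/2). Mit v(t) = -15·exp(-3·t/2) und Einsetzen von t = 2*log(4)/3, finden wir v = -15/4.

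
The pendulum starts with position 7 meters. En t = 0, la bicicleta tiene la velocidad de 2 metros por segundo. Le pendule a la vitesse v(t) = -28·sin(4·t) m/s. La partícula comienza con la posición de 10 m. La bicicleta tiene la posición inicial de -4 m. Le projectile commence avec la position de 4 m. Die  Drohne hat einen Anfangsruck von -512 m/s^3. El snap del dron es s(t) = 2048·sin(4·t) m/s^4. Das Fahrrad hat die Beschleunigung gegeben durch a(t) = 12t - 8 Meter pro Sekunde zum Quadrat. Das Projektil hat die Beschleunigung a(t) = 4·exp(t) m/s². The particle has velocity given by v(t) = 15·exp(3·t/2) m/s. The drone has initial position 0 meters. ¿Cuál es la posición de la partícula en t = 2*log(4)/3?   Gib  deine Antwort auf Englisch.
Starting from velocity v(t) = 15·exp(3·t/2), we take 1 antiderivative. The antiderivative of velocity is position. Using x(0) = 10, we get x(t) = 10·exp(3·t/2). Using x(t) = 10·exp(3·t/2) and substituting t = 2*log(4)/3, we find x = 40.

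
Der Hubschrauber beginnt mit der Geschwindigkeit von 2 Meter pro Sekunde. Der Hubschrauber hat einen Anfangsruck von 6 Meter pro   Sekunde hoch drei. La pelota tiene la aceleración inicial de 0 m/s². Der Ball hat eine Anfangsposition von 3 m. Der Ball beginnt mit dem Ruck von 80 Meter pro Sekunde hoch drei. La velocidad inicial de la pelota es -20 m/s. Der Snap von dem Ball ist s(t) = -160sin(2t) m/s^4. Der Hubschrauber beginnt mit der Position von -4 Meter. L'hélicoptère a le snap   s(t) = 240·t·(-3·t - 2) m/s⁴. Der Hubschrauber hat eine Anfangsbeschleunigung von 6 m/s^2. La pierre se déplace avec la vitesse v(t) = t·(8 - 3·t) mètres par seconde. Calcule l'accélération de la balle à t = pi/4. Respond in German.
Ausgehend von dem Snap s(t) = -160·sin(2·t), nehmen wir 2 Integrale. Mit ∫s(t)dt und Anwendung von j(0) = 80, finden wir j(t) = 80·cos(2·t). Durch Integration von dem Ruck und Verwendung der Anfangsbedingung a(0) = 0, erhalten wir a(t) = 40·sin(2·t). Wir haben die Beschleunigung a(t) = 40·sin(2·t). Durch Einsetzen von t = pi/4: a(pi/4) = 40.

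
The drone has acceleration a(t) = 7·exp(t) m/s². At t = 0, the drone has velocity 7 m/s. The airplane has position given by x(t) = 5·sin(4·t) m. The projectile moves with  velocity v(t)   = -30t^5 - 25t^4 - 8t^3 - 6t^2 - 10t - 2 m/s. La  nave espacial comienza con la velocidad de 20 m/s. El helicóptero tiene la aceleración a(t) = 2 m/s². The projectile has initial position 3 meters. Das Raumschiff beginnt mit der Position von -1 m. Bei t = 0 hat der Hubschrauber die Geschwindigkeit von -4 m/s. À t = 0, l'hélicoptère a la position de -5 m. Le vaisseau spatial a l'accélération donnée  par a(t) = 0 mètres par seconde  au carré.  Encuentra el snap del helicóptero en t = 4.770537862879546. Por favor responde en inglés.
We must differentiate our acceleration equation a(t) = 2 2 times. Taking d/dt of a(t), we find j(t) = 0. The derivative of jerk gives snap: s(t) = 0. From the given snap equation s(t) = 0, we substitute t = 4.770537862879546 to get s = 0.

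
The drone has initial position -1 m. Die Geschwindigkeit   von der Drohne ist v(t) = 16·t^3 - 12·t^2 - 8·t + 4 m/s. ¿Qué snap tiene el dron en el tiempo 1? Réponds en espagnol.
Para resolver esto, necesitamos tomar 3 derivadas de nuestra ecuación de la velocidad v(t) = 16·t^3 - 12·t^2 - 8·t + 4. Tomando d/dt de v(t), encontramos a(t) = 48·t^2 - 24·t - 8. Derivando la aceleración, obtenemos la sacudida: j(t) = 96·t - 24. Tomando d/dt de j(t), encontramos s(t) = 96. De la ecuación del snap s(t) = 96, sustituimos t = 1 para obtener s = 96.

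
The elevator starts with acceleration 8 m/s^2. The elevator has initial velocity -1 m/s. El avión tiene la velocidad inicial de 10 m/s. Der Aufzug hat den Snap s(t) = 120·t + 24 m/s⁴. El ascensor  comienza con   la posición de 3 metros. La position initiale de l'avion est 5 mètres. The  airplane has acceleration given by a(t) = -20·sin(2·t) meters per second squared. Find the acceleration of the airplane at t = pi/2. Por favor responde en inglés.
From the given acceleration equation a(t) = -20·sin(2·t), we substitute t = pi/2 to get a = 0.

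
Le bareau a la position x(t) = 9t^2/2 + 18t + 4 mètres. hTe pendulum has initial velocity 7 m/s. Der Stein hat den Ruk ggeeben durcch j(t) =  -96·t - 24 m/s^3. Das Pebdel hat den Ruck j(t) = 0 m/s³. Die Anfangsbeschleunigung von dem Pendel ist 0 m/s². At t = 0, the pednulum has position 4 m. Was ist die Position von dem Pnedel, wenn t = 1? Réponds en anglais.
We need to integrate our jerk equation j(t) = 0 3 times. Integrating jerk and using the initial condition a(0) = 0, we get a(t) = 0. The integral of acceleration, with v(0) = 7, gives velocity: v(t) = 7. The antiderivative of velocity, with x(0) = 4, gives position: x(t) = 7·t + 4. From the given position equation x(t) = 7·t + 4, we substitute t = 1 to get x = 11.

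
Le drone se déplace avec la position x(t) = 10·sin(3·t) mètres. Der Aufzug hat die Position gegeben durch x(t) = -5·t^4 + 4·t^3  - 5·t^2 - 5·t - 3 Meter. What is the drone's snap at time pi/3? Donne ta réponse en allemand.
Um dies zu lösen, müssen wir 4 Ableitungen unserer Gleichung für die Position x(t) = 10·sin(3·t) nehmen. Durch Ableiten von der Position erhalten wir die Geschwindigkeit: v(t) = 30·cos(3·t). Mit d/dt von v(t) finden wir a(t) = -90·sin(3·t). Die Ableitung von der Beschleunigung ergibt den Ruck: j(t) = -270·cos(3·t). Die Ableitung von dem Ruck ergibt den Snap: s(t) = 810·sin(3·t). Wir haben den Snap s(t) = 810·sin(3·t). Durch Einsetzen von t = pi/3: s(pi/3) = 0.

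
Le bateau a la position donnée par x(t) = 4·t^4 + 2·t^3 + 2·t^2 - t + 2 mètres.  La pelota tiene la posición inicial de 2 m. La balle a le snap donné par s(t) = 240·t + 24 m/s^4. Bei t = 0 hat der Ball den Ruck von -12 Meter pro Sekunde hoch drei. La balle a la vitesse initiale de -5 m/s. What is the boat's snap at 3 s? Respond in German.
Ausgehend von der Position x(t) = 4·t^4 + 2·t^3 + 2·t^2 - t + 2, nehmen wir 4 Ableitungen. Durch Ableiten von der Position erhalten wir die Geschwindigkeit: v(t) = 16·t^3 + 6·t^2 + 4·t - 1. Durch Ableiten von der Geschwindigkeit erhalten wir die Beschleunigung: a(t) = 48·t^2 + 12·t + 4. Durch Ableiten von der Beschleunigung erhalten wir den Ruck: j(t) = 96·t + 12. Die Ableitung von dem Ruck ergibt den Snap: s(t) = 96. Aus der Gleichung für den Snap s(t) = 96, setzen wir t = 3 ein und erhalten s = 96.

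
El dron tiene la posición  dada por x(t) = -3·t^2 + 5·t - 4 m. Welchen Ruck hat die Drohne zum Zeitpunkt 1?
Wir müssen unsere Gleichung für die Position x(t) = -3·t^2 + 5·t - 4 3-mal ableiten. Mit d/dt von x(t) finden wir v(t) = 5 - 6·t. Mit d/dt von v(t) finden wir a(t) = -6. Die Ableitung von der Beschleunigung ergibt den Ruck: j(t) = 0. Wir haben den Ruck j(t) = 0. Durch Einsetzen von t = 1: j(1) = 0.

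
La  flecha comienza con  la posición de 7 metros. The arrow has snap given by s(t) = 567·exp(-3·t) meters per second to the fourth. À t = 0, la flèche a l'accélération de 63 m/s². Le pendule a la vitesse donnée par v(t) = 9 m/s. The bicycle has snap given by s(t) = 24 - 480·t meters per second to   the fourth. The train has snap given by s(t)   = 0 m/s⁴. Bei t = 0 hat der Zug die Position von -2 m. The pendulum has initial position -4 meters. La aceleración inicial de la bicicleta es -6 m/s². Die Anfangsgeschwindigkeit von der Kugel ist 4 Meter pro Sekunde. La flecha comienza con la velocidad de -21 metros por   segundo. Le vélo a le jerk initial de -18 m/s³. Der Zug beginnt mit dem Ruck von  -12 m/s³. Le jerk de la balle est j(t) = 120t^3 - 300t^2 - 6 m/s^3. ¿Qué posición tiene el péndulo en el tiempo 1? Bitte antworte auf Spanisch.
Necesitamos integrar nuestra ecuación de la velocidad v(t) = 9 1 vez. La antiderivada de la velocidad es la posición. Usando x(0) = -4, obtenemos x(t) = 9·t - 4. Tenemos la posición x(t) = 9·t - 4. Sustituyendo t = 1: x(1) = 5.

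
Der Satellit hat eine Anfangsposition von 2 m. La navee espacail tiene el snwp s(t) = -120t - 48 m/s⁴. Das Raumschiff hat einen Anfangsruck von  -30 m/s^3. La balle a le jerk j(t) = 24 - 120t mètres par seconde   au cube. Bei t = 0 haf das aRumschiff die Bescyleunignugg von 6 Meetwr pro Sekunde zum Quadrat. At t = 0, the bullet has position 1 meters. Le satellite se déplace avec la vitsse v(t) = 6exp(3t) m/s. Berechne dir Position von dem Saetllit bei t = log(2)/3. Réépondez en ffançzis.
En partant de la vitesse v(t) = 6·exp(3·t), nous prenons 1 primitive. La primitive de la vitesse, avec x(0) = 2, donne la position: x(t) = 2·exp(3·t). En utilisant x(t) = 2·exp(3·t) et en substituant t = log(2)/3, nous trouvons x = 4.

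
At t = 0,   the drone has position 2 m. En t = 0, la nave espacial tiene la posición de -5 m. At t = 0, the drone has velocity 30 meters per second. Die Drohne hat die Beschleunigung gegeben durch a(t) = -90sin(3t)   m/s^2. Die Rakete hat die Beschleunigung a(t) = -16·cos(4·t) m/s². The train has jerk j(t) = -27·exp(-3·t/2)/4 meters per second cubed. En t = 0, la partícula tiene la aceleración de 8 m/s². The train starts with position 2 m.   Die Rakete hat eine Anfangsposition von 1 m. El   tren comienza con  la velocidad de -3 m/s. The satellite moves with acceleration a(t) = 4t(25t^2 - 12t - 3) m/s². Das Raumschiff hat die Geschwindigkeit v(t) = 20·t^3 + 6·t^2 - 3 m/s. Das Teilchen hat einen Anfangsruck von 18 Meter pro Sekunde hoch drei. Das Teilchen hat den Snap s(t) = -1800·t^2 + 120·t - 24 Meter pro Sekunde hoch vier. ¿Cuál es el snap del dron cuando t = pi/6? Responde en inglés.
We must differentiate our acceleration equation a(t) = -90·sin(3·t) 2 times. Taking d/dt of a(t), we find j(t) = -270·cos(3·t). Taking d/dt of j(t), we find s(t) = 810·sin(3·t). We have snap s(t) = 810·sin(3·t). Substituting t = pi/6: s(pi/6) = 810.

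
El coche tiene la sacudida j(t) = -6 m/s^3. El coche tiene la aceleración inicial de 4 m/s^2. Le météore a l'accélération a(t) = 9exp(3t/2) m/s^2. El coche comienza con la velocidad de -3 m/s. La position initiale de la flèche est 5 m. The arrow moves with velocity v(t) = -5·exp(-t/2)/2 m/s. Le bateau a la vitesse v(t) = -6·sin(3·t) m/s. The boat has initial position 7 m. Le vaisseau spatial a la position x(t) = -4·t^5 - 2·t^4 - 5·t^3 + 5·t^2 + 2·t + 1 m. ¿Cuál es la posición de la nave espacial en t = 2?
Tenemos la posición x(t) = -4·t^5 - 2·t^4 - 5·t^3 + 5·t^2 + 2·t + 1. Sustituyendo t = 2: x(2) = -175.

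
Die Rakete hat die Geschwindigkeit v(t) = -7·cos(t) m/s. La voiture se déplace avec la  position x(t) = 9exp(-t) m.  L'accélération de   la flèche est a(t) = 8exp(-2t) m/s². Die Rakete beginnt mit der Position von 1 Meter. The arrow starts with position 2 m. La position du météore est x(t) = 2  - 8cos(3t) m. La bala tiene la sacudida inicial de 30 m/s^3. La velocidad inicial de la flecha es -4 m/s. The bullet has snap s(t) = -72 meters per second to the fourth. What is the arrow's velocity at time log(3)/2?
Starting from acceleration a(t) = 8·exp(-2·t), we take 1 integral. Taking ∫a(t)dt and applying v(0) = -4, we find v(t) = -4·exp(-2·t). From the given velocity equation v(t) = -4·exp(-2·t), we substitute t = log(3)/2 to get v = -4/3.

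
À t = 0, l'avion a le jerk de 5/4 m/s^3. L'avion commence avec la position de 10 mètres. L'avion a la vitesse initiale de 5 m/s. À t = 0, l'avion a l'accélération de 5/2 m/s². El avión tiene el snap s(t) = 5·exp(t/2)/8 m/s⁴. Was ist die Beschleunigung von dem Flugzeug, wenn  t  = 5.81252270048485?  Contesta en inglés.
Starting from snap s(t) = 5·exp(t/2)/8, we take 2 antiderivatives. The antiderivative of snap, with j(0) = 5/4, gives jerk: j(t) = 5·exp(t/2)/4. The antiderivative of jerk, with a(0) = 5/2, gives acceleration: a(t) = 5·exp(t/2)/2. Using a(t) = 5·exp(t/2)/2 and substituting t = 5.81252270048485, we find a = 45.7207426446769.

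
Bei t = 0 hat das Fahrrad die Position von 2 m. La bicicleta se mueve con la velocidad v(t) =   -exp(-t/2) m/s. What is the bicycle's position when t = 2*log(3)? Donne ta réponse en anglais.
We need to integrate our velocity equation v(t) = -exp(-t/2) 1 time. The integral of velocity, with x(0) = 2, gives position: x(t) = 2·exp(-t/2). Using x(t) = 2·exp(-t/2) and substituting t = 2*log(3), we find x = 2/3.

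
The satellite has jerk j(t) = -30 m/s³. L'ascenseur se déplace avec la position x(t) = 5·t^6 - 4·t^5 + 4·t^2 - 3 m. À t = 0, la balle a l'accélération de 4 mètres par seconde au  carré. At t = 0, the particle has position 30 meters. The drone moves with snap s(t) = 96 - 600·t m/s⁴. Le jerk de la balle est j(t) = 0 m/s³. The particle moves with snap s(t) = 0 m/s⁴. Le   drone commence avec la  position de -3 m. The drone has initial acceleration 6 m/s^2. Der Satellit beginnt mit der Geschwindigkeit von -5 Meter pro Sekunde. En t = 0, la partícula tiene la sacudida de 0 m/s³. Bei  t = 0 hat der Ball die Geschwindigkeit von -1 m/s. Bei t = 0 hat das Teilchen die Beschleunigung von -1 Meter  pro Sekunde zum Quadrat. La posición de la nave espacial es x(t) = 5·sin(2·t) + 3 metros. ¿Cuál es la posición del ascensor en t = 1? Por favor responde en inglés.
Using x(t) = 5·t^6 - 4·t^5 + 4·t^2 - 3 and substituting t = 1, we find x = 2.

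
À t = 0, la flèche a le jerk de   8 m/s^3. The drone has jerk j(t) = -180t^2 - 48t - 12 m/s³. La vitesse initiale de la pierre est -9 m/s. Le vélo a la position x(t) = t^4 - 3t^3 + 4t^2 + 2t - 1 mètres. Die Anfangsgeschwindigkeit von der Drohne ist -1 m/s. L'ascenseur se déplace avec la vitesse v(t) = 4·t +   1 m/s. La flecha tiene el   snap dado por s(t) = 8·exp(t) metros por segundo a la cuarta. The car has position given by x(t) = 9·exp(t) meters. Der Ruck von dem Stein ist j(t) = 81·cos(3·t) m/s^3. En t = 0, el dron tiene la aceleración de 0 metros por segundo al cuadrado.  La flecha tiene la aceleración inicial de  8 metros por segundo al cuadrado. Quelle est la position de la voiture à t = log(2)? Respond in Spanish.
Tenemos la posición x(t) = 9·exp(t). Sustituyendo t = log(2): x(log(2)) = 18.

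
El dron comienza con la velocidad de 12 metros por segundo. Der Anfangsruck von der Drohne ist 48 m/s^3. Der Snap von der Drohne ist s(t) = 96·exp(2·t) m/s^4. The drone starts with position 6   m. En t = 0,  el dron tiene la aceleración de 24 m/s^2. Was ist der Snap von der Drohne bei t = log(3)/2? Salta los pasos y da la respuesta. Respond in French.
À t = log(3)/2, s = 288.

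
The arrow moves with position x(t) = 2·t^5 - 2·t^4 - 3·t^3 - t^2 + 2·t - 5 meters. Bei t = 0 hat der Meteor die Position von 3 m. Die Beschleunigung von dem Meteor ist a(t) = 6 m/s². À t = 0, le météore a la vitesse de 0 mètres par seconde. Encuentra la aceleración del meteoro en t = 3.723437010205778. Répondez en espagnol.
Tenemos la aceleración a(t) = 6. Sustituyendo t = 3.723437010205778: a(3.723437010205778) = 6.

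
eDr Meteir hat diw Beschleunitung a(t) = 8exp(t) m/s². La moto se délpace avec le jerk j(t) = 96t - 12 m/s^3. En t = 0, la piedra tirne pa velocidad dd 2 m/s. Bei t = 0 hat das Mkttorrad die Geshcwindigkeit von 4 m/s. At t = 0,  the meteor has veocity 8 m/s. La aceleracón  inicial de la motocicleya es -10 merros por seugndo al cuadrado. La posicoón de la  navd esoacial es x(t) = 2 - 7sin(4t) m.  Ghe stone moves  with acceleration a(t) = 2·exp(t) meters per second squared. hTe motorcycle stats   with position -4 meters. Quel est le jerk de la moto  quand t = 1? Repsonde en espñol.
De la ecuación de la sacudida j(t) = 96·t - 12, sustituimos t = 1 para obtener j = 84.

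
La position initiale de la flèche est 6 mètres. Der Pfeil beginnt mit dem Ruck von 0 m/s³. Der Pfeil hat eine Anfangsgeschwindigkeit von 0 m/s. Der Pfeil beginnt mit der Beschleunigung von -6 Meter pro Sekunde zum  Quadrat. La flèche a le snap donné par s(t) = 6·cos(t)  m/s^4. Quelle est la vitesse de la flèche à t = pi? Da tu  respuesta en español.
Partiendo del snap s(t) = 6·cos(t), tomamos 3 integrales. La integral del snap, con j(0) = 0, da la sacudida: j(t) = 6·sin(t). Integrando la sacudida y usando la condición inicial a(0) = -6, obtenemos a(t) = -6·cos(t). La antiderivada de la aceleración es la velocidad. Usando v(0) = 0, obtenemos v(t) = -6·sin(t). De la ecuación de la velocidad v(t) = -6·sin(t), sustituimos t = pi para obtener v = 0.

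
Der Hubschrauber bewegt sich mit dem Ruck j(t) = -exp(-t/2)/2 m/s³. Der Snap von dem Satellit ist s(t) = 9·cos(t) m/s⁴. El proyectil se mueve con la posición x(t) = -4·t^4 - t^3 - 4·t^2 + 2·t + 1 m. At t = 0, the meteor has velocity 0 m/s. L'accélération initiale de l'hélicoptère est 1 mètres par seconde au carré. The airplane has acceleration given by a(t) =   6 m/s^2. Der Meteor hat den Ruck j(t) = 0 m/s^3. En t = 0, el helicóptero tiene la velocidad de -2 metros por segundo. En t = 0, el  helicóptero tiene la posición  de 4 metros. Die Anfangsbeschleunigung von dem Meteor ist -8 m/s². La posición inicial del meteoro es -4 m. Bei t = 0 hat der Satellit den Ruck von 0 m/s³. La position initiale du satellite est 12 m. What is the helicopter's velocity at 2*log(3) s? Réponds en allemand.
Um dies zu lösen, müssen wir 2 Integrale unserer Gleichung für den Ruck j(t) = -exp(-t/2)/2 finden. Durch Integration von dem Ruck und Verwendung der Anfangsbedingung a(0) = 1, erhalten wir a(t) = exp(-t/2). Mit ∫a(t)dt und Anwendung von v(0) = -2, finden wir v(t) = -2·exp(-t/2). Wir haben die Geschwindigkeit v(t) = -2·exp(-t/2). Durch Einsetzen von t = 2*log(3): v(2*log(3)) = -2/3.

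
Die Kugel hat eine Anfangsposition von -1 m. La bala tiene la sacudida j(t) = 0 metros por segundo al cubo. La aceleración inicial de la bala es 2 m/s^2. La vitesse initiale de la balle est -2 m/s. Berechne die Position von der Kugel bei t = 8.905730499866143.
Wir müssen unsere Gleichung für den Ruck j(t) = 0 3-mal integrieren. Mit ∫j(t)dt und Anwendung von a(0) = 2, finden wir a(t) = 2. Durch Integration von der Beschleunigung und Verwendung der Anfangsbedingung v(0) = -2, erhalten wir v(t) = 2·t - 2. Mit ∫v(t)dt und Anwendung von x(0) = -1, finden wir x(t) = t^2 - 2·t - 1. Mit x(t) = t^2 - 2·t - 1 und Einsetzen von t = 8.905730499866143, finden wir x = 60.5005747365138.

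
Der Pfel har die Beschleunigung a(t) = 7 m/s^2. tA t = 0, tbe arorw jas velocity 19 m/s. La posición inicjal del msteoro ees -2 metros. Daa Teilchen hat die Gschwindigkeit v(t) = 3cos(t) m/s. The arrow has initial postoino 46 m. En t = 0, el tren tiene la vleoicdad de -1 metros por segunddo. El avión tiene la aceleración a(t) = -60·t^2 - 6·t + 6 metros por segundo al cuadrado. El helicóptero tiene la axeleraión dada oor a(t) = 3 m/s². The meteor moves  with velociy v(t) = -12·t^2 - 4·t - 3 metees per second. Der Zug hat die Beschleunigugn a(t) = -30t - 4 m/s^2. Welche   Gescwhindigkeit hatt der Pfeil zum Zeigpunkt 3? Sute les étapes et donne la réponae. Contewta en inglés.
At t = 3, v = 40.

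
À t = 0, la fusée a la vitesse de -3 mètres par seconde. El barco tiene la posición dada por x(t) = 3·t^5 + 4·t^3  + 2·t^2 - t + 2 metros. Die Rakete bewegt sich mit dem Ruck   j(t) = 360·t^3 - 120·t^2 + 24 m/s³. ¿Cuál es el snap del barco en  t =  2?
Partiendo de la posición x(t) = 3·t^5 + 4·t^3 + 2·t^2 - t + 2, tomamos 4 derivadas. La derivada de la posición da la velocidad: v(t) = 15·t^4 + 12·t^2 + 4·t - 1. Derivando la velocidad, obtenemos la aceleración: a(t) = 60·t^3 + 24·t + 4. Tomando d/dt de a(t), encontramos j(t) = 180·t^2 + 24. La derivada de la sacudida da el snap: s(t) = 360·t. Usando s(t) = 360·t y sustituyendo t = 2, encontramos s = 720.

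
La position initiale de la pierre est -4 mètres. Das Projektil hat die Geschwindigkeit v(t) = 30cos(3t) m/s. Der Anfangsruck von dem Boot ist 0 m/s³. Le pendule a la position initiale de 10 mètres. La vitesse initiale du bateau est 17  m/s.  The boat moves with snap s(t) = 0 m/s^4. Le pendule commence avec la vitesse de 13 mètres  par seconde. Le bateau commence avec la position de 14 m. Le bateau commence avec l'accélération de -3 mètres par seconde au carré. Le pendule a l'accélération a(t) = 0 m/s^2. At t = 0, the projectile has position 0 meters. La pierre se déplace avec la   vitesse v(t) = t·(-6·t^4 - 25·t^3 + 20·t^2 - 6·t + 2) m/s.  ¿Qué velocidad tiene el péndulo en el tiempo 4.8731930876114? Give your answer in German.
Wir müssen unsere Gleichung für die Beschleunigung a(t) = 0 1-mal integrieren. Mit ∫a(t)dt und Anwendung von v(0) = 13, finden wir v(t) = 13. Wir haben die Geschwindigkeit v(t) = 13. Durch Einsetzen von t = 4.8731930876114: v(4.8731930876114) = 13.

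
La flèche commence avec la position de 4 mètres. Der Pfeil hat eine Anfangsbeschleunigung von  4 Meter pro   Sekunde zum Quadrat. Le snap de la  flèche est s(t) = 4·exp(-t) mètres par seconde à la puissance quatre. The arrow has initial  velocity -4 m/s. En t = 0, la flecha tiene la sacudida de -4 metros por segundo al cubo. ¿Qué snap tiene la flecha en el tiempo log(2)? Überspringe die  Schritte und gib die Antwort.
La respuesta es 2.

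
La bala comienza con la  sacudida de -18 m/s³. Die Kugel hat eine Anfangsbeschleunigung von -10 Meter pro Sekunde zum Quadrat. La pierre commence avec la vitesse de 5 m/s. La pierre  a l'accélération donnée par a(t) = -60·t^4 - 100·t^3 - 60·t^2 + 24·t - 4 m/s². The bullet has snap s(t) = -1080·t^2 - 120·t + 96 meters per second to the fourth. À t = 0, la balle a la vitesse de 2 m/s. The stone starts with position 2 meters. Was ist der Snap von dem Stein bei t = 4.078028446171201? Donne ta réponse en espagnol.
Para resolver esto, necesitamos tomar 2 derivadas de nuestra ecuación de la aceleración a(t) = -60·t^4 - 100·t^3 - 60·t^2 + 24·t - 4. Tomando d/dt de a(t), encontramos j(t) = -240·t^3 - 300·t^2 - 120·t + 24. La derivada de la sacudida da el snap: s(t) = -720·t^2 - 600·t - 120. De la ecuación del snap s(t) = -720·t^2 - 600·t - 120, sustituimos t = 4.078028446171201 para obtener s = -14540.6445933054.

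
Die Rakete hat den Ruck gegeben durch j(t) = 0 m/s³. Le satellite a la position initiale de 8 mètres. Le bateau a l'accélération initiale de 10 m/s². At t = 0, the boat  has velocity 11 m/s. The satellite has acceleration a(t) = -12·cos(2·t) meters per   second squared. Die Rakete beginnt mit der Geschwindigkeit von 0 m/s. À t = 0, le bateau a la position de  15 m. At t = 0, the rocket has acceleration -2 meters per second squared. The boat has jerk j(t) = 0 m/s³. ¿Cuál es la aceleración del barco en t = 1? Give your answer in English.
To solve this, we need to take 1 integral of our jerk equation j(t) = 0. Taking ∫j(t)dt and applying a(0) = 10, we find a(t) = 10. We have acceleration a(t) = 10. Substituting t = 1: a(1) = 10.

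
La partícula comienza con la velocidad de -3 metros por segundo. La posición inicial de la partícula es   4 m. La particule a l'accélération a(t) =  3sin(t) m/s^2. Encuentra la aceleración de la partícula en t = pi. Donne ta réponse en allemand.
Wir haben die Beschleunigung a(t) = 3·sin(t). Durch Einsetzen von t = pi: a(pi) = 0.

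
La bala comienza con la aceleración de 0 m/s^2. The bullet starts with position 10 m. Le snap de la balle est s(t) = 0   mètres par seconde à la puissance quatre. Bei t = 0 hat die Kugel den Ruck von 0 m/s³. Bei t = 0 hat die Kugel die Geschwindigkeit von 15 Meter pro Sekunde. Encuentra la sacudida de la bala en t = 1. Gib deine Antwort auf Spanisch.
Para resolver esto, necesitamos tomar 1 antiderivada de nuestra ecuación del snap s(t) = 0. La integral del snap es la sacudida. Usando j(0) = 0, obtenemos j(t) = 0. De la ecuación de la sacudida j(t) = 0, sustituimos t = 1 para obtener j = 0.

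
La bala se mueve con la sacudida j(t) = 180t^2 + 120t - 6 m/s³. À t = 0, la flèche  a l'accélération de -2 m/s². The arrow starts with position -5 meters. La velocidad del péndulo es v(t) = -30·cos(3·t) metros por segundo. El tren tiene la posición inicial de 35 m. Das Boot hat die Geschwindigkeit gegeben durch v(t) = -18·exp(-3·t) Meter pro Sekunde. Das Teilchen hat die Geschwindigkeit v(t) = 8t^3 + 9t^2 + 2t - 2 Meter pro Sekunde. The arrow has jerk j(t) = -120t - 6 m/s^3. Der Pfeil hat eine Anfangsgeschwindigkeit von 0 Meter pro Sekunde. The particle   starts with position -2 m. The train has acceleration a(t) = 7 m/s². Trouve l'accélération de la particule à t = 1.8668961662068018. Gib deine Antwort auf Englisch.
Starting from velocity v(t) = 8·t^3 + 9·t^2 + 2·t - 2, we take 1 derivative. The derivative of velocity gives acceleration: a(t) = 24·t^2 + 18·t + 2. We have acceleration a(t) = 24·t^2 + 18·t + 2. Substituting t = 1.8668961662068018: a(1.8668961662068018) = 119.251362081266.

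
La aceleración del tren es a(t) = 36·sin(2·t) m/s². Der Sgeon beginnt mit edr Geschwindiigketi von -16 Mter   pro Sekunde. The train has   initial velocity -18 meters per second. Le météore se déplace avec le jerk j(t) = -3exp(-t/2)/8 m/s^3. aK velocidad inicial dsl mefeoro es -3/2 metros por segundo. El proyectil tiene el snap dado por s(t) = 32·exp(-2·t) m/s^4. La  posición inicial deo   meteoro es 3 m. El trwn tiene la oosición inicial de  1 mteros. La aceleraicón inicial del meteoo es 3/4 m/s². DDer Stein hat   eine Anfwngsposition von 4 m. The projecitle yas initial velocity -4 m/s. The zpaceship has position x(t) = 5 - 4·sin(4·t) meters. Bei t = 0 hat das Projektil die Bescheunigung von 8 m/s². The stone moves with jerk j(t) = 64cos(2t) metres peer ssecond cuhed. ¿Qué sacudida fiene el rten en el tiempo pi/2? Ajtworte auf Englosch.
Starting from acceleration a(t) = 36·sin(2·t), we take 1 derivative. The derivative of acceleration gives jerk: j(t) = 72·cos(2·t). From the given jerk equation j(t) = 72·cos(2·t), we substitute t = pi/2 to get j = -72.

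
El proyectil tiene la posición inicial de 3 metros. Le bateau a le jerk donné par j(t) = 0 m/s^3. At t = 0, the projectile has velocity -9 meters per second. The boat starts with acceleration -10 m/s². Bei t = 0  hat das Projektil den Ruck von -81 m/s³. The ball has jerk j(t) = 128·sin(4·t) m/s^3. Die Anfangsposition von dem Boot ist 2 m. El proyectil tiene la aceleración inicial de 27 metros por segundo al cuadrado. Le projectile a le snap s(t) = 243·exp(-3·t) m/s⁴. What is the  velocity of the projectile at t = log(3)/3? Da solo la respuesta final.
v(log(3)/3) = -3.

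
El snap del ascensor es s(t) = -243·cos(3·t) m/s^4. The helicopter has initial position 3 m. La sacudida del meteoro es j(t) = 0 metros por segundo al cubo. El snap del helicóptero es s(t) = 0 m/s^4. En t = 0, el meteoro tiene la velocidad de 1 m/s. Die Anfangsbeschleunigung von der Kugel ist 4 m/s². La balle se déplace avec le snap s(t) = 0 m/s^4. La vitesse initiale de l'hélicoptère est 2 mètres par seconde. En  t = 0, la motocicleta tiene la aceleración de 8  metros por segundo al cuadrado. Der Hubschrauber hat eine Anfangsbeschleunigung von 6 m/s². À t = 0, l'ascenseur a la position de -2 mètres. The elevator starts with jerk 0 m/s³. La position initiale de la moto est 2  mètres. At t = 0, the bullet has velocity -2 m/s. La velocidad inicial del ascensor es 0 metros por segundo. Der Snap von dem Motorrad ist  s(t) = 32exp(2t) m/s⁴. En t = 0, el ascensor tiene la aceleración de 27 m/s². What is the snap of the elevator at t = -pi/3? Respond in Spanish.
Usando s(t) = -243·cos(3·t) y sustituyendo t = -pi/3, encontramos s = 243.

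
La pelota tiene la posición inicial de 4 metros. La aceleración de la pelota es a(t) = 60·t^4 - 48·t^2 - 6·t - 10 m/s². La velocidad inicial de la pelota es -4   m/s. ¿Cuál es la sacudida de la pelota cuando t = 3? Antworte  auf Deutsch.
Ausgehend von der Beschleunigung a(t) = 60·t^4 - 48·t^2 - 6·t - 10, nehmen wir 1 Ableitung. Die Ableitung von der Beschleunigung ergibt den Ruck: j(t) = 240·t^3 - 96·t - 6. Wir haben den Ruck j(t) = 240·t^3 - 96·t - 6. Durch Einsetzen von t = 3: j(3) = 6186.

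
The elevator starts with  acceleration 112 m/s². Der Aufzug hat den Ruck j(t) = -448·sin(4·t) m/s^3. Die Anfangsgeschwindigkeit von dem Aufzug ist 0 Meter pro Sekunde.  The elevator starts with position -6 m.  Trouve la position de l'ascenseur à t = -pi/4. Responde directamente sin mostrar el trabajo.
La réponse est 8.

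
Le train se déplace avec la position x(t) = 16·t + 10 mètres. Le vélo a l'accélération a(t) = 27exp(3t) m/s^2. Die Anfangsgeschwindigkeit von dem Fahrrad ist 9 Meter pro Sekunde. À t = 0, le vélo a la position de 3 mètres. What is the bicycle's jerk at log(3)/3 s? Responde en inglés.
We must differentiate our acceleration equation a(t) = 27·exp(3·t) 1 time. Taking d/dt of a(t), we find j(t) = 81·exp(3·t). We have jerk j(t) = 81·exp(3·t). Substituting t = log(3)/3: j(log(3)/3) = 243.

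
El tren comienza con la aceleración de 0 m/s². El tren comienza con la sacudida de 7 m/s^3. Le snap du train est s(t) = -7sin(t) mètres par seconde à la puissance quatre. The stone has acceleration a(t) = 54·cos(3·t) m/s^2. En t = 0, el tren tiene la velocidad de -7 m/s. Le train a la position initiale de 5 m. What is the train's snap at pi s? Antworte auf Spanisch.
Tenemos el snap s(t) = -7·sin(t). Sustituyendo t = pi: s(pi) = 0.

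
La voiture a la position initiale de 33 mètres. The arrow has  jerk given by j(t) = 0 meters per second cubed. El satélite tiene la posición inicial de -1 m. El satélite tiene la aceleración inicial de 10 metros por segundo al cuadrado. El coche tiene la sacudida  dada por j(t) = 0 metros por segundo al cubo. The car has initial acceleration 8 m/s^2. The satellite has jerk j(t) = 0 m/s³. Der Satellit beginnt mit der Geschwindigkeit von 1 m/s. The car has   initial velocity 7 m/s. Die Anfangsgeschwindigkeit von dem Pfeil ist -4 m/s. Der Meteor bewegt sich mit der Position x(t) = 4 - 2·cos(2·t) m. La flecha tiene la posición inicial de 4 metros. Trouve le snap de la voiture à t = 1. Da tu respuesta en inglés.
We must differentiate our jerk equation j(t) = 0 1 time. The derivative of jerk gives snap: s(t) = 0. From the given snap equation s(t) = 0, we substitute t = 1 to get s = 0.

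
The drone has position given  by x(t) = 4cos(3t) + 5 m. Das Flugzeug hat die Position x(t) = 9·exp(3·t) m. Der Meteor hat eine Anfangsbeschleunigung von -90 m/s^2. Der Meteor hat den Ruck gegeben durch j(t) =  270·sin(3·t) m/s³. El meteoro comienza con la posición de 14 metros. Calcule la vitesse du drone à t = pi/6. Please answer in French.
Nous devons dériver notre équation de la position x(t) = 4·cos(3·t) + 5 1 fois. La dérivée de la position donne la vitesse: v(t) = -12·sin(3·t). Nous avons la vitesse v(t) = -12·sin(3·t). En substituant t = pi/6: v(pi/6) = -12.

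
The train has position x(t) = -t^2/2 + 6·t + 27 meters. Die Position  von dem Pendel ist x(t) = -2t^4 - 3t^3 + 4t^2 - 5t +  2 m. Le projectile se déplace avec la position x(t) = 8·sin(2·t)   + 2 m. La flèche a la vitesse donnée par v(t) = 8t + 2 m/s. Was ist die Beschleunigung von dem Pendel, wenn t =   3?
Wir müssen unsere Gleichung für die Position x(t) = -2·t^4 - 3·t^3 + 4·t^2 - 5·t + 2 2-mal ableiten. Die Ableitung von der Position ergibt die Geschwindigkeit: v(t) = -8·t^3 - 9·t^2 + 8·t - 5. Die Ableitung von der Geschwindigkeit ergibt die Beschleunigung: a(t) = -24·t^2 - 18·t + 8. Aus der Gleichung für die Beschleunigung a(t) = -24·t^2 - 18·t + 8, setzen wir t = 3 ein und erhalten a = -262.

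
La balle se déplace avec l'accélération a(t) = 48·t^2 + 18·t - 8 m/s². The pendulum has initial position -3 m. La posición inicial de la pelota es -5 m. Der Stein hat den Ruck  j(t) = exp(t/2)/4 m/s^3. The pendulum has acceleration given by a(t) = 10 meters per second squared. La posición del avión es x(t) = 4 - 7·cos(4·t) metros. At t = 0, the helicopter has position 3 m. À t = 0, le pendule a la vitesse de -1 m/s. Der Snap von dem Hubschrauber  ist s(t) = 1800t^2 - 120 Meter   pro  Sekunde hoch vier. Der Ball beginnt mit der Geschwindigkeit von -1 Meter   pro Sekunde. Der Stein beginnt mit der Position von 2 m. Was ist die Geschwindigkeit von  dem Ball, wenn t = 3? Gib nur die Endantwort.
Die Geschwindigkeit bei t = 3 ist v = 488.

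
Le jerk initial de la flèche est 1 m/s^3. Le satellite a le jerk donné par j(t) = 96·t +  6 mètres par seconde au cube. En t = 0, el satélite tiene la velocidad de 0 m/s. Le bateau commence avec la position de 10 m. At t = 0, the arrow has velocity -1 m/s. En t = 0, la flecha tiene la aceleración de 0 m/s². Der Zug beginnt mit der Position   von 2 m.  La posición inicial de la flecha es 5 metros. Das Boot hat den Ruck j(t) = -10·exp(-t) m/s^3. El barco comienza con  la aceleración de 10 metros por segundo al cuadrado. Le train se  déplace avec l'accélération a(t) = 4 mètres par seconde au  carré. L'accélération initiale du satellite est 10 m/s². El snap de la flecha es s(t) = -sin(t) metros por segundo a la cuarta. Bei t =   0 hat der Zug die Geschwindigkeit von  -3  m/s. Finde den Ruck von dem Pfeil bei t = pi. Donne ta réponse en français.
Nous devons intégrer notre équation du snap s(t) = -sin(t) 1 fois. En prenant ∫s(t)dt et en appliquant j(0) = 1, nous trouvons j(t) = cos(t). En utilisant j(t) = cos(t) et en substituant t = pi, nous trouvons j = -1.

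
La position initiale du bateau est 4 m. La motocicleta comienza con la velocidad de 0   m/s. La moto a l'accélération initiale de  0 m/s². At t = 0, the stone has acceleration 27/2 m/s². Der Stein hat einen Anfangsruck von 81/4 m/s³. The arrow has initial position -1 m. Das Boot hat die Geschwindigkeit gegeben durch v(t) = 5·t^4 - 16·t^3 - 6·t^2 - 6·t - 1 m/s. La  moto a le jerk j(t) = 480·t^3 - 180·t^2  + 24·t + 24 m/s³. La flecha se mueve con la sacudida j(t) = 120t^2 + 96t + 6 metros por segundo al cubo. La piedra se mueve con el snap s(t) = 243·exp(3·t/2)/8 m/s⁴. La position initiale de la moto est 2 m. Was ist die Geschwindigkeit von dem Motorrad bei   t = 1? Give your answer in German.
Ausgehend von dem Ruck j(t) = 480·t^3 - 180·t^2 + 24·t + 24, nehmen wir 2 Stammfunktionen. Das Integral von dem Ruck, mit a(0) = 0, ergibt die Beschleunigung: a(t) = 12·t·(10·t^3 - 5·t^2 + t + 2). Die Stammfunktion von der Beschleunigung, mit v(0) = 0, ergibt die Geschwindigkeit: v(t) = t^2·(24·t^3 - 15·t^2 + 4·t + 12). Wir haben die Geschwindigkeit v(t) = t^2·(24·t^3 - 15·t^2 + 4·t + 12). Durch Einsetzen von t = 1: v(1) = 25.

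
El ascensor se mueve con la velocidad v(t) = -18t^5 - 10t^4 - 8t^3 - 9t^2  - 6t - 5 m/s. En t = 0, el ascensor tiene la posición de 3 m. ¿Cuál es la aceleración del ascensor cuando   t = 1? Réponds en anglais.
To solve this, we need to take 1 derivative of our velocity equation v(t) = -18·t^5 - 10·t^4 - 8·t^3 - 9·t^2 - 6·t - 5. The derivative of velocity gives acceleration: a(t) = -90·t^4 - 40·t^3 - 24·t^2 - 18·t - 6. Using a(t) = -90·t^4 - 40·t^3 - 24·t^2 - 18·t - 6 and substituting t = 1, we find a = -178.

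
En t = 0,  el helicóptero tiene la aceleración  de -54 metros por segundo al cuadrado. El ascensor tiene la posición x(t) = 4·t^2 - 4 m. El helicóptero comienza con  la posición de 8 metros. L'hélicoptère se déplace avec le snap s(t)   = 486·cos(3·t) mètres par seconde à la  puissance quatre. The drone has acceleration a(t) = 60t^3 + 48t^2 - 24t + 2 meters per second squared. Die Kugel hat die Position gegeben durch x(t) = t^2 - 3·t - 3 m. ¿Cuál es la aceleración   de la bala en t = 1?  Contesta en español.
Debemos derivar nuestra ecuación de la posición x(t) = t^2 - 3·t - 3 2 veces. Tomando d/dt de x(t), encontramos v(t) = 2·t - 3. Tomando d/dt de v(t), encontramos a(t) = 2. Tenemos la aceleración a(t) = 2. Sustituyendo t = 1: a(1) = 2.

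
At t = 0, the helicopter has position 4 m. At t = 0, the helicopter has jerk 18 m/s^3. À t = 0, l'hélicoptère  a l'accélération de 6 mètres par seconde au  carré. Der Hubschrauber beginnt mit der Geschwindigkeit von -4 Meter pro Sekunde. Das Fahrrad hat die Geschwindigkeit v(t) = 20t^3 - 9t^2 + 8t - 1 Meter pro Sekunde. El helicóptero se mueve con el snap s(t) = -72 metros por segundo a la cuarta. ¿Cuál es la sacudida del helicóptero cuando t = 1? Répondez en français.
Nous devons trouver l'intégrale de notre équation du snap s(t) = -72 1 fois. En prenant ∫s(t)dt et en appliquant j(0) = 18, nous trouvons j(t) = 18 - 72·t. De l'équation du jerk j(t) = 18 - 72·t, nous substituons t = 1 pour obtenir j = -54.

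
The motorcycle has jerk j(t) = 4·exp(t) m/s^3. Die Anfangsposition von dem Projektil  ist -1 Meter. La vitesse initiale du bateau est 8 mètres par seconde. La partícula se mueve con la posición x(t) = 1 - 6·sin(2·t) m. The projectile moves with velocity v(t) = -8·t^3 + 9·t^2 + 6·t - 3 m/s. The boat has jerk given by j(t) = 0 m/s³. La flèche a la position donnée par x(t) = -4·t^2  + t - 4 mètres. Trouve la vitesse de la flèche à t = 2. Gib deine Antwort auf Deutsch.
Wir müssen unsere Gleichung für die Position x(t) = -4·t^2 + t - 4 1-mal ableiten. Durch Ableiten von der Position erhalten wir die Geschwindigkeit: v(t) = 1 - 8·t. Aus der Gleichung für die Geschwindigkeit v(t) = 1 - 8·t, setzen wir t = 2 ein und erhalten v = -15.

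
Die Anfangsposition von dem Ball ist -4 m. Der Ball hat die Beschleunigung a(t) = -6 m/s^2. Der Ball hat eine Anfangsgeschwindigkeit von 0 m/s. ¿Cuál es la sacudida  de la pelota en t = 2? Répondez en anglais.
Starting from acceleration a(t) = -6, we take 1 derivative. The derivative of acceleration gives jerk: j(t) = 0. We have jerk j(t) = 0. Substituting t = 2: j(2) = 0.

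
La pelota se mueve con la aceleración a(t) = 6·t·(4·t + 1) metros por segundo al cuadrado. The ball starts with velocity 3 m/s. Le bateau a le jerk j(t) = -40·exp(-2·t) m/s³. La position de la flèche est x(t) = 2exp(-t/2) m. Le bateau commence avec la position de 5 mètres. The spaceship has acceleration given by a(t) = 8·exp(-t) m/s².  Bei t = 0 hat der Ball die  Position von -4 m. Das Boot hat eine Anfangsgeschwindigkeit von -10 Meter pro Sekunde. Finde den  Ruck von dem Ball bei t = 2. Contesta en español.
Para resolver esto, necesitamos tomar 1 derivada de nuestra ecuación de la aceleración a(t) = 6·t·(4·t + 1). Derivando la aceleración, obtenemos la sacudida: j(t) = 48·t + 6. Usando j(t) = 48·t + 6 y sustituyendo t = 2, encontramos j = 102.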